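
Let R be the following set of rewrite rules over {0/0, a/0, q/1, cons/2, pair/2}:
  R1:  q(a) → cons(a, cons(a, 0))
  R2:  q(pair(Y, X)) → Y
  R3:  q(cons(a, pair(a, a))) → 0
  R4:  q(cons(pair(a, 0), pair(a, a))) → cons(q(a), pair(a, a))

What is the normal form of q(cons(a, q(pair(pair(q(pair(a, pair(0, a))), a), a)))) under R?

0

1. q(cons(a, q(pair(pair(q(pair(a, pair(0, a))), a), a))))  →  q(cons(a, pair(q(pair(a, pair(0, a))), a)))   [R2 at 1.2]
2. q(cons(a, pair(q(pair(a, pair(0, a))), a)))  →  q(cons(a, pair(a, a)))   [R2 at 1.2.1]
3. q(cons(a, pair(a, a)))  →  0   [R3 at ε]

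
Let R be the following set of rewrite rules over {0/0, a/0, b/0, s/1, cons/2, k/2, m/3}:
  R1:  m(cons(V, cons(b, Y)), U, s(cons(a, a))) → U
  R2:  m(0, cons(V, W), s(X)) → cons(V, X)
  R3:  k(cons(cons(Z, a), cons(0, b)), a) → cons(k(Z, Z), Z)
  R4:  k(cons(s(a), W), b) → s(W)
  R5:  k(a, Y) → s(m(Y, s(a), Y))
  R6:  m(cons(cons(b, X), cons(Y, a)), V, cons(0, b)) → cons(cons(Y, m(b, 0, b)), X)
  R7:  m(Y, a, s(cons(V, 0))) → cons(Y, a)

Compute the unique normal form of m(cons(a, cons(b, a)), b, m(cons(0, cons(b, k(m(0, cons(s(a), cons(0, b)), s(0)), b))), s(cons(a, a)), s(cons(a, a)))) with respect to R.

1. m(cons(a, cons(b, a)), b, m(cons(0, cons(b, k(m(0, cons(s(a), cons(0, b)), s(0)), b))), s(cons(a, a)), s(cons(a, a))))  →  m(cons(a, cons(b, a)), b, s(cons(a, a)))   [R1 at 3]
2. m(cons(a, cons(b, a)), b, s(cons(a, a)))  →  b   [R1 at ε]

b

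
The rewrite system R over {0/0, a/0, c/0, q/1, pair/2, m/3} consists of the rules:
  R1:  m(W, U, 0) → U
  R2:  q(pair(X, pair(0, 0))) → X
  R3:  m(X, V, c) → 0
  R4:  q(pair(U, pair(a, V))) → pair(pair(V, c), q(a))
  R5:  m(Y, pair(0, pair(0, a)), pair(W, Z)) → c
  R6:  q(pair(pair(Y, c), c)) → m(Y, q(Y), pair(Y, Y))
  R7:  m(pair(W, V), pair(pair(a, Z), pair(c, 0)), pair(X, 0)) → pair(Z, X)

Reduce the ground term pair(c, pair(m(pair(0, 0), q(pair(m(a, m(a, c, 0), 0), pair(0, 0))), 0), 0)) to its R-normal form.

pair(c, pair(c, 0))

1. pair(c, pair(m(pair(0, 0), q(pair(m(a, m(a, c, 0), 0), pair(0, 0))), 0), 0))  →  pair(c, pair(q(pair(m(a, m(a, c, 0), 0), pair(0, 0))), 0))   [R1 at 2.1]
2. pair(c, pair(q(pair(m(a, m(a, c, 0), 0), pair(0, 0))), 0))  →  pair(c, pair(m(a, m(a, c, 0), 0), 0))   [R2 at 2.1]
3. pair(c, pair(m(a, m(a, c, 0), 0), 0))  →  pair(c, pair(m(a, c, 0), 0))   [R1 at 2.1]
4. pair(c, pair(m(a, c, 0), 0))  →  pair(c, pair(c, 0))   [R1 at 2.1]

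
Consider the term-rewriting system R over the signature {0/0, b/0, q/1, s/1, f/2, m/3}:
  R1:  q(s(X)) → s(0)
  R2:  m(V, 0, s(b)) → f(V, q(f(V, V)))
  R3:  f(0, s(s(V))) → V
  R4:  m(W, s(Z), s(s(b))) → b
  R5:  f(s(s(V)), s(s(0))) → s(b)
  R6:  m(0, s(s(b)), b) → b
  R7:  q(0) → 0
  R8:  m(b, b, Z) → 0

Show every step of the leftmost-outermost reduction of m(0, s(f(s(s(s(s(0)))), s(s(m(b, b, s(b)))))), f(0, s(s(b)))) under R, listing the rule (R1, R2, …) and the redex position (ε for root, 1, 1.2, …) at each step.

1. m(0, s(f(s(s(s(s(0)))), s(s(m(b, b, s(b)))))), f(0, s(s(b))))  →  m(0, s(f(s(s(s(s(0)))), s(s(0)))), f(0, s(s(b))))   [R8 at 2.1.2.1.1]
2. m(0, s(f(s(s(s(s(0)))), s(s(0)))), f(0, s(s(b))))  →  m(0, s(s(b)), f(0, s(s(b))))   [R5 at 2.1]
3. m(0, s(s(b)), f(0, s(s(b))))  →  m(0, s(s(b)), b)   [R3 at 3]
4. m(0, s(s(b)), b)  →  b   [R6 at ε]

b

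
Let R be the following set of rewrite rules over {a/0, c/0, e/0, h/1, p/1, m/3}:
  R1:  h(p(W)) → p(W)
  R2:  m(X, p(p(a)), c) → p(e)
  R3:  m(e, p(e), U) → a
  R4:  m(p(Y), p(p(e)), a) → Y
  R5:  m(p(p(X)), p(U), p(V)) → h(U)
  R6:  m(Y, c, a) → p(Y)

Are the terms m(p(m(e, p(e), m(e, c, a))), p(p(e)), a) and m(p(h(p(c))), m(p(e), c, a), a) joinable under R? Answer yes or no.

Reduce t₁ = m(p(m(e, p(e), m(e, c, a))), p(p(e)), a):
1. m(p(m(e, p(e), m(e, c, a))), p(p(e)), a)  →  m(e, p(e), m(e, c, a))   [R4 at ε]
2. m(e, p(e), m(e, c, a))  →  a   [R3 at ε]

Reduce t₂ = m(p(h(p(c))), m(p(e), c, a), a):
1. m(p(h(p(c))), m(p(e), c, a), a)  →  m(p(p(c)), m(p(e), c, a), a)   [R1 at 1.1]
2. m(p(p(c)), m(p(e), c, a), a)  →  m(p(p(c)), p(p(e)), a)   [R6 at 2]
3. m(p(p(c)), p(p(e)), a)  →  p(c)   [R4 at ε]

no — NF(t₁) = a, NF(t₂) = p(c)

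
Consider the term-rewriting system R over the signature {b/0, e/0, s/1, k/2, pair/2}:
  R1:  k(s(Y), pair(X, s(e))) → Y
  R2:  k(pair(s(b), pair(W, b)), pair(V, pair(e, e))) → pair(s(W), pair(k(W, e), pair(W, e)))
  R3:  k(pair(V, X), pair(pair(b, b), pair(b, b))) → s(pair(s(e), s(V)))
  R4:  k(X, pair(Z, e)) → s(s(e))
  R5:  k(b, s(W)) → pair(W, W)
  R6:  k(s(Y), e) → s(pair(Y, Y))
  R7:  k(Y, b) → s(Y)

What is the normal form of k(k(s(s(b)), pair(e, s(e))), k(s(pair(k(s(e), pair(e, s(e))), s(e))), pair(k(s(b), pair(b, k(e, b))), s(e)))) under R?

b

1. k(k(s(s(b)), pair(e, s(e))), k(s(pair(k(s(e), pair(e, s(e))), s(e))), pair(k(s(b), pair(b, k(e, b))), s(e))))  →  k(s(b), k(s(pair(k(s(e), pair(e, s(e))), s(e))), pair(k(s(b), pair(b, k(e, b))), s(e))))   [R1 at 1]
2. k(s(b), k(s(pair(k(s(e), pair(e, s(e))), s(e))), pair(k(s(b), pair(b, k(e, b))), s(e))))  →  k(s(b), pair(k(s(e), pair(e, s(e))), s(e)))   [R1 at 2]
3. k(s(b), pair(k(s(e), pair(e, s(e))), s(e)))  →  b   [R1 at ε]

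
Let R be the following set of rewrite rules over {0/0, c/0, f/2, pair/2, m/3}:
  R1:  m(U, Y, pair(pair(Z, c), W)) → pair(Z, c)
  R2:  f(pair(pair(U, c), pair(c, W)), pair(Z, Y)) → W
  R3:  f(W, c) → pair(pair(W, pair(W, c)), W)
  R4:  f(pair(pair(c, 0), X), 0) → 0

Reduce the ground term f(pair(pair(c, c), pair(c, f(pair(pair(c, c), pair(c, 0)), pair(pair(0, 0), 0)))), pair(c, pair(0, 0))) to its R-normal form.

1. f(pair(pair(c, c), pair(c, f(pair(pair(c, c), pair(c, 0)), pair(pair(0, 0), 0)))), pair(c, pair(0, 0)))  →  f(pair(pair(c, c), pair(c, 0)), pair(pair(0, 0), 0))   [R2 at ε]
2. f(pair(pair(c, c), pair(c, 0)), pair(pair(0, 0), 0))  →  0   [R2 at ε]

0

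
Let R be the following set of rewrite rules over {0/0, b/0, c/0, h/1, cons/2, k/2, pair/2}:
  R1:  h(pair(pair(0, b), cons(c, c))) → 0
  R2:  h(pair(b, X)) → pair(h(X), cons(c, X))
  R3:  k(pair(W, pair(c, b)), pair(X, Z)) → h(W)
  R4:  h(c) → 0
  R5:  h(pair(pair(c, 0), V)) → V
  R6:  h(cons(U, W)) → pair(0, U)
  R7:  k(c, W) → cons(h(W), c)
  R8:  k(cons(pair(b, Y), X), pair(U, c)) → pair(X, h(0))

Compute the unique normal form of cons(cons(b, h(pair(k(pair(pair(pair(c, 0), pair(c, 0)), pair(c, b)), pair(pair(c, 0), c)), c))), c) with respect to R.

1. cons(cons(b, h(pair(k(pair(pair(pair(c, 0), pair(c, 0)), pair(c, b)), pair(pair(c, 0), c)), c))), c)  →  cons(cons(b, h(pair(h(pair(pair(c, 0), pair(c, 0))), c))), c)   [R3 at 1.2.1.1]
2. cons(cons(b, h(pair(h(pair(pair(c, 0), pair(c, 0))), c))), c)  →  cons(cons(b, h(pair(pair(c, 0), c))), c)   [R5 at 1.2.1.1]
3. cons(cons(b, h(pair(pair(c, 0), c))), c)  →  cons(cons(b, c), c)   [R5 at 1.2]

cons(cons(b, c), c)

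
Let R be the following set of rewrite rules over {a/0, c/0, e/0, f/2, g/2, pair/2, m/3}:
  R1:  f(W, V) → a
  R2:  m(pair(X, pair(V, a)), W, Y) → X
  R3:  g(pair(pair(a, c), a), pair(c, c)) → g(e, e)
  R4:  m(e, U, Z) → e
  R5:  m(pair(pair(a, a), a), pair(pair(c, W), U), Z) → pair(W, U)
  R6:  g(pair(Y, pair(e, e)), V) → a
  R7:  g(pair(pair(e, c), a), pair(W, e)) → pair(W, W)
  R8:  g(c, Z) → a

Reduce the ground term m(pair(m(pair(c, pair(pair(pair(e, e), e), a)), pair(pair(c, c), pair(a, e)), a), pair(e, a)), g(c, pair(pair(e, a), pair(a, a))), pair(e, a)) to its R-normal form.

c

1. m(pair(m(pair(c, pair(pair(pair(e, e), e), a)), pair(pair(c, c), pair(a, e)), a), pair(e, a)), g(c, pair(pair(e, a), pair(a, a))), pair(e, a))  →  m(pair(c, pair(pair(pair(e, e), e), a)), pair(pair(c, c), pair(a, e)), a)   [R2 at ε]
2. m(pair(c, pair(pair(pair(e, e), e), a)), pair(pair(c, c), pair(a, e)), a)  →  c   [R2 at ε]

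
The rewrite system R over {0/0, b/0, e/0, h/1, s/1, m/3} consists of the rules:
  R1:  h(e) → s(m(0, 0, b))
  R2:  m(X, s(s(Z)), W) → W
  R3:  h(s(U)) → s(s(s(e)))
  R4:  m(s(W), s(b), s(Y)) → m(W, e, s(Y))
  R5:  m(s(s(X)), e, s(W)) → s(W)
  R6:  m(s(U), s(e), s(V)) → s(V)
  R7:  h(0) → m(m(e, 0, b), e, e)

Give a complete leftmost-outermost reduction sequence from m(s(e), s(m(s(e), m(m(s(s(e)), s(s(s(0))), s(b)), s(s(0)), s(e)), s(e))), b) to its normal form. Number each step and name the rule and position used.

b

1. m(s(e), s(m(s(e), m(m(s(s(e)), s(s(s(0))), s(b)), s(s(0)), s(e)), s(e))), b)  →  m(s(e), s(m(s(e), s(e), s(e))), b)   [R2 at 2.1.2]
2. m(s(e), s(m(s(e), s(e), s(e))), b)  →  m(s(e), s(s(e)), b)   [R6 at 2.1]
3. m(s(e), s(s(e)), b)  →  b   [R2 at ε]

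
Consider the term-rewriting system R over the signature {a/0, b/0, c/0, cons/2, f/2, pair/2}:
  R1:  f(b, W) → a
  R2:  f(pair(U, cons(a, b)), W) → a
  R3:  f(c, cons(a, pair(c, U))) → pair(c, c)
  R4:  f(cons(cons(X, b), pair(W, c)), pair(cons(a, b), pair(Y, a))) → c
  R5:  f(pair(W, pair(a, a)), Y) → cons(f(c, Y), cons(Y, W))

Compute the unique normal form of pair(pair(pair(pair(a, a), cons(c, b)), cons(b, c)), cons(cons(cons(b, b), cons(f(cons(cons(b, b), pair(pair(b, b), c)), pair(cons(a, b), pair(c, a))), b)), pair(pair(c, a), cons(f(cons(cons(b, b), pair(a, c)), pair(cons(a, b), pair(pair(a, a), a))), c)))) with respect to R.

pair(pair(pair(pair(a, a), cons(c, b)), cons(b, c)), cons(cons(cons(b, b), cons(c, b)), pair(pair(c, a), cons(c, c))))

1. pair(pair(pair(pair(a, a), cons(c, b)), cons(b, c)), cons(cons(cons(b, b), cons(f(cons(cons(b, b), pair(pair(b, b), c)), pair(cons(a, b), pair(c, a))), b)), pair(pair(c, a), cons(f(cons(cons(b, b), pair(a, c)), pair(cons(a, b), pair(pair(a, a), a))), c))))  →  pair(pair(pair(pair(a, a), cons(c, b)), cons(b, c)), cons(cons(cons(b, b), cons(c, b)), pair(pair(c, a), cons(f(cons(cons(b, b), pair(a, c)), pair(cons(a, b), pair(pair(a, a), a))), c))))   [R4 at 2.1.2.1]
2. pair(pair(pair(pair(a, a), cons(c, b)), cons(b, c)), cons(cons(cons(b, b), cons(c, b)), pair(pair(c, a), cons(f(cons(cons(b, b), pair(a, c)), pair(cons(a, b), pair(pair(a, a), a))), c))))  →  pair(pair(pair(pair(a, a), cons(c, b)), cons(b, c)), cons(cons(cons(b, b), cons(c, b)), pair(pair(c, a), cons(c, c))))   [R4 at 2.2.2.1]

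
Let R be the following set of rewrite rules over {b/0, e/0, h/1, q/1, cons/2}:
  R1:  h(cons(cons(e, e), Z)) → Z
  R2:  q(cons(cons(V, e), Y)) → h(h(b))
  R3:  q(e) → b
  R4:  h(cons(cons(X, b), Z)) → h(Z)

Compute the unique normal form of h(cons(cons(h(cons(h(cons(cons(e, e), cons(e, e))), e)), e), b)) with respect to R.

1. h(cons(cons(h(cons(h(cons(cons(e, e), cons(e, e))), e)), e), b))  →  h(cons(cons(h(cons(cons(e, e), e)), e), b))   [R1 at 1.1.1.1.1]
2. h(cons(cons(h(cons(cons(e, e), e)), e), b))  →  h(cons(cons(e, e), b))   [R1 at 1.1.1]
3. h(cons(cons(e, e), b))  →  b   [R1 at ε]

b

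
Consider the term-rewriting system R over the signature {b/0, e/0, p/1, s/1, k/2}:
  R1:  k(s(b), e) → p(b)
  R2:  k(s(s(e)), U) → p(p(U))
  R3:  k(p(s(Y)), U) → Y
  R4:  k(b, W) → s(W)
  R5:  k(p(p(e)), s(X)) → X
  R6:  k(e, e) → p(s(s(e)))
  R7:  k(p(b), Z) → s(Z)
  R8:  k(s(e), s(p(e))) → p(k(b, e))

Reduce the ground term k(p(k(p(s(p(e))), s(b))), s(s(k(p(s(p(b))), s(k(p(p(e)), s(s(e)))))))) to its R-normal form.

s(p(b))

1. k(p(k(p(s(p(e))), s(b))), s(s(k(p(s(p(b))), s(k(p(p(e)), s(s(e))))))))  →  k(p(p(e)), s(s(k(p(s(p(b))), s(k(p(p(e)), s(s(e))))))))   [R3 at 1.1]
2. k(p(p(e)), s(s(k(p(s(p(b))), s(k(p(p(e)), s(s(e))))))))  →  s(k(p(s(p(b))), s(k(p(p(e)), s(s(e))))))   [R5 at ε]
3. s(k(p(s(p(b))), s(k(p(p(e)), s(s(e))))))  →  s(p(b))   [R3 at 1]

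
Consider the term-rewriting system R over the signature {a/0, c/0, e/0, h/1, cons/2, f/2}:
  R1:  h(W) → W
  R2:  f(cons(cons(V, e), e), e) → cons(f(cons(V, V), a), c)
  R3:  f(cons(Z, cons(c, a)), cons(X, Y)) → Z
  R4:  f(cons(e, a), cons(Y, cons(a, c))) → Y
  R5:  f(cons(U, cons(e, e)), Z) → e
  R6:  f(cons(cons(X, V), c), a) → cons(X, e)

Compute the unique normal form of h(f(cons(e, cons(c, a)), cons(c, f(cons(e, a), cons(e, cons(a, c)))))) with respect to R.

1. h(f(cons(e, cons(c, a)), cons(c, f(cons(e, a), cons(e, cons(a, c))))))  →  f(cons(e, cons(c, a)), cons(c, f(cons(e, a), cons(e, cons(a, c)))))   [R1 at ε]
2. f(cons(e, cons(c, a)), cons(c, f(cons(e, a), cons(e, cons(a, c)))))  →  e   [R3 at ε]

e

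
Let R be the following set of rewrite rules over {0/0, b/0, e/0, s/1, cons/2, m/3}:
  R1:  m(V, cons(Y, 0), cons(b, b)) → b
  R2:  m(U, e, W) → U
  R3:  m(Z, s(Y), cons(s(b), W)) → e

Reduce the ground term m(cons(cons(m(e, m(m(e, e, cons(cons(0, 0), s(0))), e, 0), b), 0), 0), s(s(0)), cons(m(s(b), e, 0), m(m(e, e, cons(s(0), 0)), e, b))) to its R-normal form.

1. m(cons(cons(m(e, m(m(e, e, cons(cons(0, 0), s(0))), e, 0), b), 0), 0), s(s(0)), cons(m(s(b), e, 0), m(m(e, e, cons(s(0), 0)), e, b)))  →  m(cons(cons(m(e, m(e, e, cons(cons(0, 0), s(0))), b), 0), 0), s(s(0)), cons(m(s(b), e, 0), m(m(e, e, cons(s(0), 0)), e, b)))   [R2 at 1.1.1.2]
2. m(cons(cons(m(e, m(e, e, cons(cons(0, 0), s(0))), b), 0), 0), s(s(0)), cons(m(s(b), e, 0), m(m(e, e, cons(s(0), 0)), e, b)))  →  m(cons(cons(m(e, e, b), 0), 0), s(s(0)), cons(m(s(b), e, 0), m(m(e, e, cons(s(0), 0)), e, b)))   [R2 at 1.1.1.2]
3. m(cons(cons(m(e, e, b), 0), 0), s(s(0)), cons(m(s(b), e, 0), m(m(e, e, cons(s(0), 0)), e, b)))  →  m(cons(cons(e, 0), 0), s(s(0)), cons(m(s(b), e, 0), m(m(e, e, cons(s(0), 0)), e, b)))   [R2 at 1.1.1]
4. m(cons(cons(e, 0), 0), s(s(0)), cons(m(s(b), e, 0), m(m(e, e, cons(s(0), 0)), e, b)))  →  m(cons(cons(e, 0), 0), s(s(0)), cons(s(b), m(m(e, e, cons(s(0), 0)), e, b)))   [R2 at 3.1]
5. m(cons(cons(e, 0), 0), s(s(0)), cons(s(b), m(m(e, e, cons(s(0), 0)), e, b)))  →  e   [R3 at ε]

e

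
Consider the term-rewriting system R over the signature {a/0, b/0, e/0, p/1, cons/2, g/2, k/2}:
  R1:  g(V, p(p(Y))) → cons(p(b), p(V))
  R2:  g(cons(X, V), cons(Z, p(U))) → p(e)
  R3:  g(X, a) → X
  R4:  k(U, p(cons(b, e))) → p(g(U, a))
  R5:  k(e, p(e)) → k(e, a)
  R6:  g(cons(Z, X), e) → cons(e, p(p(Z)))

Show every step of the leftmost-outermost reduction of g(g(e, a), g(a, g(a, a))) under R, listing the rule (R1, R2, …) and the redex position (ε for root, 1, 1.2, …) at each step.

e

1. g(g(e, a), g(a, g(a, a)))  →  g(e, g(a, g(a, a)))   [R3 at 1]
2. g(e, g(a, g(a, a)))  →  g(e, g(a, a))   [R3 at 2.2]
3. g(e, g(a, a))  →  g(e, a)   [R3 at 2]
4. g(e, a)  →  e   [R3 at ε]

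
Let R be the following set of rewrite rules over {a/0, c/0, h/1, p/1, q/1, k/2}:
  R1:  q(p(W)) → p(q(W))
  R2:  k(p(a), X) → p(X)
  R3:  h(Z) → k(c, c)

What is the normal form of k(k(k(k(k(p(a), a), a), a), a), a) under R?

p(a)

1. k(k(k(k(k(p(a), a), a), a), a), a)  →  k(k(k(k(p(a), a), a), a), a)   [R2 at 1.1.1.1]
2. k(k(k(k(p(a), a), a), a), a)  →  k(k(k(p(a), a), a), a)   [R2 at 1.1.1]
3. k(k(k(p(a), a), a), a)  →  k(k(p(a), a), a)   [R2 at 1.1]
4. k(k(p(a), a), a)  →  k(p(a), a)   [R2 at 1]
5. k(p(a), a)  →  p(a)   [R2 at ε]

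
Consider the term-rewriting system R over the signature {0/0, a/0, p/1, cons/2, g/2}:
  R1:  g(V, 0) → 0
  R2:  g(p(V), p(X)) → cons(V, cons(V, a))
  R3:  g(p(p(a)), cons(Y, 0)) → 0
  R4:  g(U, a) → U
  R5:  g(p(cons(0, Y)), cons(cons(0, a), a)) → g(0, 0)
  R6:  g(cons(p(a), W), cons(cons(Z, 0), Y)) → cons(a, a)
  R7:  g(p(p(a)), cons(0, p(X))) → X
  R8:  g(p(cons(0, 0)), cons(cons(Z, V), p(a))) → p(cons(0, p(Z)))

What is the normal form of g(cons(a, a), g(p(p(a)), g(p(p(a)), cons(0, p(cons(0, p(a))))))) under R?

cons(a, a)

1. g(cons(a, a), g(p(p(a)), g(p(p(a)), cons(0, p(cons(0, p(a)))))))  →  g(cons(a, a), g(p(p(a)), cons(0, p(a))))   [R7 at 2.2]
2. g(cons(a, a), g(p(p(a)), cons(0, p(a))))  →  g(cons(a, a), a)   [R7 at 2]
3. g(cons(a, a), a)  →  cons(a, a)   [R4 at ε]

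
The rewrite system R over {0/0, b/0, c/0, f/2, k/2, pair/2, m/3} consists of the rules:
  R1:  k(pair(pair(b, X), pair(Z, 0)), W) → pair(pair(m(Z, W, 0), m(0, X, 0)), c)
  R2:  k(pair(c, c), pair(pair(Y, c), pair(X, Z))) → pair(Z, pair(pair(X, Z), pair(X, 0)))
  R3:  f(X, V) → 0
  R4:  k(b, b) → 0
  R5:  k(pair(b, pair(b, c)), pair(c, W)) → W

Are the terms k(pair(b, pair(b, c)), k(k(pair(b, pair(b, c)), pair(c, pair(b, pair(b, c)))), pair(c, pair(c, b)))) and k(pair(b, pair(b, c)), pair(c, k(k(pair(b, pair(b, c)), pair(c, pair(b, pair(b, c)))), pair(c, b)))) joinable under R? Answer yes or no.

yes — NF(t₁) = b, NF(t₂) = b

Reduce t₁ = k(pair(b, pair(b, c)), k(k(pair(b, pair(b, c)), pair(c, pair(b, pair(b, c)))), pair(c, pair(c, b)))):
1. k(pair(b, pair(b, c)), k(k(pair(b, pair(b, c)), pair(c, pair(b, pair(b, c)))), pair(c, pair(c, b))))  →  k(pair(b, pair(b, c)), k(pair(b, pair(b, c)), pair(c, pair(c, b))))   [R5 at 2.1]
2. k(pair(b, pair(b, c)), k(pair(b, pair(b, c)), pair(c, pair(c, b))))  →  k(pair(b, pair(b, c)), pair(c, b))   [R5 at 2]
3. k(pair(b, pair(b, c)), pair(c, b))  →  b   [R5 at ε]

Reduce t₂ = k(pair(b, pair(b, c)), pair(c, k(k(pair(b, pair(b, c)), pair(c, pair(b, pair(b, c)))), pair(c, b)))):
1. k(pair(b, pair(b, c)), pair(c, k(k(pair(b, pair(b, c)), pair(c, pair(b, pair(b, c)))), pair(c, b))))  →  k(k(pair(b, pair(b, c)), pair(c, pair(b, pair(b, c)))), pair(c, b))   [R5 at ε]
2. k(k(pair(b, pair(b, c)), pair(c, pair(b, pair(b, c)))), pair(c, b))  →  k(pair(b, pair(b, c)), pair(c, b))   [R5 at 1]
3. k(pair(b, pair(b, c)), pair(c, b))  →  b   [R5 at ε]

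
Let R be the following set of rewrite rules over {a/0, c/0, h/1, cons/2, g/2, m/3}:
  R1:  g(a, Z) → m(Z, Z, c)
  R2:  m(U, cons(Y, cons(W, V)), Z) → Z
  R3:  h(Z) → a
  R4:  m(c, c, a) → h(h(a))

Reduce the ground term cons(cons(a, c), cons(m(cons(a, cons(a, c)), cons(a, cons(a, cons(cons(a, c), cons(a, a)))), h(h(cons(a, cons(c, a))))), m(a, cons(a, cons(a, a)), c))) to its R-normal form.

cons(cons(a, c), cons(a, c))

1. cons(cons(a, c), cons(m(cons(a, cons(a, c)), cons(a, cons(a, cons(cons(a, c), cons(a, a)))), h(h(cons(a, cons(c, a))))), m(a, cons(a, cons(a, a)), c)))  →  cons(cons(a, c), cons(h(h(cons(a, cons(c, a)))), m(a, cons(a, cons(a, a)), c)))   [R2 at 2.1]
2. cons(cons(a, c), cons(h(h(cons(a, cons(c, a)))), m(a, cons(a, cons(a, a)), c)))  →  cons(cons(a, c), cons(a, m(a, cons(a, cons(a, a)), c)))   [R3 at 2.1]
3. cons(cons(a, c), cons(a, m(a, cons(a, cons(a, a)), c)))  →  cons(cons(a, c), cons(a, c))   [R2 at 2.2]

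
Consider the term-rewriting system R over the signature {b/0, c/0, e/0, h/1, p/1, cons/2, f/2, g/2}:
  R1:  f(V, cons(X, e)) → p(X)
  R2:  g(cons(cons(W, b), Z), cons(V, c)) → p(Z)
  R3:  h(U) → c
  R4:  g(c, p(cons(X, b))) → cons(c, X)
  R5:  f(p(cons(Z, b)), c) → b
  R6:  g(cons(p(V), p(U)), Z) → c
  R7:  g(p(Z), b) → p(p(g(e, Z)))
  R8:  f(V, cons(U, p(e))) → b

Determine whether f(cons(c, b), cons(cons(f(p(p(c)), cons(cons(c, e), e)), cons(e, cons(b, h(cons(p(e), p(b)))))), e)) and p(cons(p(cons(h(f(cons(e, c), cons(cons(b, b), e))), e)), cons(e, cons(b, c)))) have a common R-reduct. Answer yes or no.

yes — NF(t₁) = p(cons(p(cons(c, e)), cons(e, cons(b, c)))), NF(t₂) = p(cons(p(cons(c, e)), cons(e, cons(b, c))))

Reduce t₁ = f(cons(c, b), cons(cons(f(p(p(c)), cons(cons(c, e), e)), cons(e, cons(b, h(cons(p(e), p(b)))))), e)):
1. f(cons(c, b), cons(cons(f(p(p(c)), cons(cons(c, e), e)), cons(e, cons(b, h(cons(p(e), p(b)))))), e))  →  p(cons(f(p(p(c)), cons(cons(c, e), e)), cons(e, cons(b, h(cons(p(e), p(b)))))))   [R1 at ε]
2. p(cons(f(p(p(c)), cons(cons(c, e), e)), cons(e, cons(b, h(cons(p(e), p(b)))))))  →  p(cons(p(cons(c, e)), cons(e, cons(b, h(cons(p(e), p(b)))))))   [R1 at 1.1]
3. p(cons(p(cons(c, e)), cons(e, cons(b, h(cons(p(e), p(b)))))))  →  p(cons(p(cons(c, e)), cons(e, cons(b, c))))   [R3 at 1.2.2.2]

Reduce t₂ = p(cons(p(cons(h(f(cons(e, c), cons(cons(b, b), e))), e)), cons(e, cons(b, c)))):
1. p(cons(p(cons(h(f(cons(e, c), cons(cons(b, b), e))), e)), cons(e, cons(b, c))))  →  p(cons(p(cons(c, e)), cons(e, cons(b, c))))   [R3 at 1.1.1.1]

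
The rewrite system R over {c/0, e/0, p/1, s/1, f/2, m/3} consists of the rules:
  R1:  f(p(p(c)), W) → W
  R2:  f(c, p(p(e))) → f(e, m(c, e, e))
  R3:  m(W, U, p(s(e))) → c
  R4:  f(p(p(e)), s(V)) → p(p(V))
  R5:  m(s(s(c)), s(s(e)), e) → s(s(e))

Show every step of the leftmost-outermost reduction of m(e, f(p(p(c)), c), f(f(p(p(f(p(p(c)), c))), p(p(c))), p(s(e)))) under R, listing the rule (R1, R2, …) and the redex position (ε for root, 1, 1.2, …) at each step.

c

1. m(e, f(p(p(c)), c), f(f(p(p(f(p(p(c)), c))), p(p(c))), p(s(e))))  →  m(e, c, f(f(p(p(f(p(p(c)), c))), p(p(c))), p(s(e))))   [R1 at 2]
2. m(e, c, f(f(p(p(f(p(p(c)), c))), p(p(c))), p(s(e))))  →  m(e, c, f(f(p(p(c)), p(p(c))), p(s(e))))   [R1 at 3.1.1.1.1]
3. m(e, c, f(f(p(p(c)), p(p(c))), p(s(e))))  →  m(e, c, f(p(p(c)), p(s(e))))   [R1 at 3.1]
4. m(e, c, f(p(p(c)), p(s(e))))  →  m(e, c, p(s(e)))   [R1 at 3]
5. m(e, c, p(s(e)))  →  c   [R3 at ε]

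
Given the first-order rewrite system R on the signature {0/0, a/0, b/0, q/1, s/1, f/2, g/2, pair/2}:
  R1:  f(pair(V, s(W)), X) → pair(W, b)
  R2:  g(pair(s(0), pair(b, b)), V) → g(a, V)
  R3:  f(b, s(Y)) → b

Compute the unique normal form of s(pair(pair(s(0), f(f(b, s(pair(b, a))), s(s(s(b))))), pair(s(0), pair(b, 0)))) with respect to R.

1. s(pair(pair(s(0), f(f(b, s(pair(b, a))), s(s(s(b))))), pair(s(0), pair(b, 0))))  →  s(pair(pair(s(0), f(b, s(s(s(b))))), pair(s(0), pair(b, 0))))   [R3 at 1.1.2.1]
2. s(pair(pair(s(0), f(b, s(s(s(b))))), pair(s(0), pair(b, 0))))  →  s(pair(pair(s(0), b), pair(s(0), pair(b, 0))))   [R3 at 1.1.2]

s(pair(pair(s(0), b), pair(s(0), pair(b, 0))))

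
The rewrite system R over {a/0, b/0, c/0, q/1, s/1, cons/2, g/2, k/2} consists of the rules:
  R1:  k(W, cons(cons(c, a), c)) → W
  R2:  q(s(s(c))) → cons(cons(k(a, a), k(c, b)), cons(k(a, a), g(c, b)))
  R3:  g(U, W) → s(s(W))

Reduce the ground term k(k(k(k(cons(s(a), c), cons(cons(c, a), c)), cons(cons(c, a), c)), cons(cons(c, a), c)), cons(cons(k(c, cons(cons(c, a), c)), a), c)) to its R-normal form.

1. k(k(k(k(cons(s(a), c), cons(cons(c, a), c)), cons(cons(c, a), c)), cons(cons(c, a), c)), cons(cons(k(c, cons(cons(c, a), c)), a), c))  →  k(k(k(cons(s(a), c), cons(cons(c, a), c)), cons(cons(c, a), c)), cons(cons(k(c, cons(cons(c, a), c)), a), c))   [R1 at 1]
2. k(k(k(cons(s(a), c), cons(cons(c, a), c)), cons(cons(c, a), c)), cons(cons(k(c, cons(cons(c, a), c)), a), c))  →  k(k(cons(s(a), c), cons(cons(c, a), c)), cons(cons(k(c, cons(cons(c, a), c)), a), c))   [R1 at 1]
3. k(k(cons(s(a), c), cons(cons(c, a), c)), cons(cons(k(c, cons(cons(c, a), c)), a), c))  →  k(cons(s(a), c), cons(cons(k(c, cons(cons(c, a), c)), a), c))   [R1 at 1]
4. k(cons(s(a), c), cons(cons(k(c, cons(cons(c, a), c)), a), c))  →  k(cons(s(a), c), cons(cons(c, a), c))   [R1 at 2.1.1]
5. k(cons(s(a), c), cons(cons(c, a), c))  →  cons(s(a), c)   [R1 at ε]

cons(s(a), c)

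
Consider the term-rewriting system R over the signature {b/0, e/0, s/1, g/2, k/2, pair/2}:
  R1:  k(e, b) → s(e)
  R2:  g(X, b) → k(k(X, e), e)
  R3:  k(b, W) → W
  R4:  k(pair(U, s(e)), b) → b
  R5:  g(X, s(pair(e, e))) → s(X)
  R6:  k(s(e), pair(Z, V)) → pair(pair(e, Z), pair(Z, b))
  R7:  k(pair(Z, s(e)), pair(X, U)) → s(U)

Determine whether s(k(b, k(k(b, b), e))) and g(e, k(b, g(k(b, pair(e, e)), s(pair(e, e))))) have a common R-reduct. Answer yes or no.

yes — NF(t₁) = s(e), NF(t₂) = s(e)

Reduce t₁ = s(k(b, k(k(b, b), e))):
1. s(k(b, k(k(b, b), e)))  →  s(k(k(b, b), e))   [R3 at 1]
2. s(k(k(b, b), e))  →  s(k(b, e))   [R3 at 1.1]
3. s(k(b, e))  →  s(e)   [R3 at 1]

Reduce t₂ = g(e, k(b, g(k(b, pair(e, e)), s(pair(e, e))))):
1. g(e, k(b, g(k(b, pair(e, e)), s(pair(e, e)))))  →  g(e, g(k(b, pair(e, e)), s(pair(e, e))))   [R3 at 2]
2. g(e, g(k(b, pair(e, e)), s(pair(e, e))))  →  g(e, s(k(b, pair(e, e))))   [R5 at 2]
3. g(e, s(k(b, pair(e, e))))  →  g(e, s(pair(e, e)))   [R3 at 2.1]
4. g(e, s(pair(e, e)))  →  s(e)   [R5 at ε]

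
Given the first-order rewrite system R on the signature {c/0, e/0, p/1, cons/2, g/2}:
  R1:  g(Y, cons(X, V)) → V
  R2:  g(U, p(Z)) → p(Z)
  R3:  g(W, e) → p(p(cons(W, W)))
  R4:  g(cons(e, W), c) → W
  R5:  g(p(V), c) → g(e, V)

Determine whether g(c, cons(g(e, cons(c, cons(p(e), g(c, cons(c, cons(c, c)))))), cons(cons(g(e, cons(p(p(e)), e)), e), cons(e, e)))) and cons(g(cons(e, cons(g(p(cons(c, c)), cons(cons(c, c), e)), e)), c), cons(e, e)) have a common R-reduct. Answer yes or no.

yes — NF(t₁) = cons(cons(e, e), cons(e, e)), NF(t₂) = cons(cons(e, e), cons(e, e))

Reduce t₁ = g(c, cons(g(e, cons(c, cons(p(e), g(c, cons(c, cons(c, c)))))), cons(cons(g(e, cons(p(p(e)), e)), e), cons(e, e)))):
1. g(c, cons(g(e, cons(c, cons(p(e), g(c, cons(c, cons(c, c)))))), cons(cons(g(e, cons(p(p(e)), e)), e), cons(e, e))))  →  cons(cons(g(e, cons(p(p(e)), e)), e), cons(e, e))   [R1 at ε]
2. cons(cons(g(e, cons(p(p(e)), e)), e), cons(e, e))  →  cons(cons(e, e), cons(e, e))   [R1 at 1.1]

Reduce t₂ = cons(g(cons(e, cons(g(p(cons(c, c)), cons(cons(c, c), e)), e)), c), cons(e, e)):
1. cons(g(cons(e, cons(g(p(cons(c, c)), cons(cons(c, c), e)), e)), c), cons(e, e))  →  cons(cons(g(p(cons(c, c)), cons(cons(c, c), e)), e), cons(e, e))   [R4 at 1]
2. cons(cons(g(p(cons(c, c)), cons(cons(c, c), e)), e), cons(e, e))  →  cons(cons(e, e), cons(e, e))   [R1 at 1.1]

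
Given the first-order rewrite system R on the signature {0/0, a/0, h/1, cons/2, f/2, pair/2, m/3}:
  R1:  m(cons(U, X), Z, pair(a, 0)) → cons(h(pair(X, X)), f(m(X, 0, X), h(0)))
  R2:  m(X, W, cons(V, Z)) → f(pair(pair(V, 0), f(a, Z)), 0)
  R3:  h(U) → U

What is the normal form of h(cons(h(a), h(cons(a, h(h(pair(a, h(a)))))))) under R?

cons(a, cons(a, pair(a, a)))

1. h(cons(h(a), h(cons(a, h(h(pair(a, h(a))))))))  →  cons(h(a), h(cons(a, h(h(pair(a, h(a)))))))   [R3 at ε]
2. cons(h(a), h(cons(a, h(h(pair(a, h(a)))))))  →  cons(a, h(cons(a, h(h(pair(a, h(a)))))))   [R3 at 1]
3. cons(a, h(cons(a, h(h(pair(a, h(a)))))))  →  cons(a, cons(a, h(h(pair(a, h(a))))))   [R3 at 2]
4. cons(a, cons(a, h(h(pair(a, h(a))))))  →  cons(a, cons(a, h(pair(a, h(a)))))   [R3 at 2.2]
5. cons(a, cons(a, h(pair(a, h(a)))))  →  cons(a, cons(a, pair(a, h(a))))   [R3 at 2.2]
6. cons(a, cons(a, pair(a, h(a))))  →  cons(a, cons(a, pair(a, a)))   [R3 at 2.2.2]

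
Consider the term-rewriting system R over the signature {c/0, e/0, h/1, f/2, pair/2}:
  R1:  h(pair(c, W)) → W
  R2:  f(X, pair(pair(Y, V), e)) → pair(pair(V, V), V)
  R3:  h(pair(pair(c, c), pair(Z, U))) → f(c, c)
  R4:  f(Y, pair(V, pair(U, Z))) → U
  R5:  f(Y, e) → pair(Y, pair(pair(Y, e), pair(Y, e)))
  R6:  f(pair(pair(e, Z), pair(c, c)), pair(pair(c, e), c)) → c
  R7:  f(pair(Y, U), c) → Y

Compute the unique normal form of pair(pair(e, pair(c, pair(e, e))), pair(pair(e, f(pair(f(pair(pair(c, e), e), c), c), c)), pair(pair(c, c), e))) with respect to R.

1. pair(pair(e, pair(c, pair(e, e))), pair(pair(e, f(pair(f(pair(pair(c, e), e), c), c), c)), pair(pair(c, c), e)))  →  pair(pair(e, pair(c, pair(e, e))), pair(pair(e, f(pair(pair(c, e), e), c)), pair(pair(c, c), e)))   [R7 at 2.1.2]
2. pair(pair(e, pair(c, pair(e, e))), pair(pair(e, f(pair(pair(c, e), e), c)), pair(pair(c, c), e)))  →  pair(pair(e, pair(c, pair(e, e))), pair(pair(e, pair(c, e)), pair(pair(c, c), e)))   [R7 at 2.1.2]

pair(pair(e, pair(c, pair(e, e))), pair(pair(e, pair(c, e)), pair(pair(c, c), e)))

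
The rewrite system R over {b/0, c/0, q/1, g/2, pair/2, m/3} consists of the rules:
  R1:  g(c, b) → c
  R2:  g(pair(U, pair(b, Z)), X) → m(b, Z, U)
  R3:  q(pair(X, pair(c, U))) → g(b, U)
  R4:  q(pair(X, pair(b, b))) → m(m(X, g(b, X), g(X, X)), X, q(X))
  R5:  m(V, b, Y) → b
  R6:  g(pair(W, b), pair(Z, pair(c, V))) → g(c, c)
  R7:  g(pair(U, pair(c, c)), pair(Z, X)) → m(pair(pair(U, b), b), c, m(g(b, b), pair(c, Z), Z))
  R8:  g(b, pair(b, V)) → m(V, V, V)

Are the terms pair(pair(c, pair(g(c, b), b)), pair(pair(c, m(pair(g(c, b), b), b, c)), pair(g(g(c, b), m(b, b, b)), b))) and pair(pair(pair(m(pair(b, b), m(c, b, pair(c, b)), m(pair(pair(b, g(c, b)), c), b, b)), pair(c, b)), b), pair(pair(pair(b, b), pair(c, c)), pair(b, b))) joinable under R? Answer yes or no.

Reduce t₁ = pair(pair(c, pair(g(c, b), b)), pair(pair(c, m(pair(g(c, b), b), b, c)), pair(g(g(c, b), m(b, b, b)), b))):
1. pair(pair(c, pair(g(c, b), b)), pair(pair(c, m(pair(g(c, b), b), b, c)), pair(g(g(c, b), m(b, b, b)), b)))  →  pair(pair(c, pair(c, b)), pair(pair(c, m(pair(g(c, b), b), b, c)), pair(g(g(c, b), m(b, b, b)), b)))   [R1 at 1.2.1]
2. pair(pair(c, pair(c, b)), pair(pair(c, m(pair(g(c, b), b), b, c)), pair(g(g(c, b), m(b, b, b)), b)))  →  pair(pair(c, pair(c, b)), pair(pair(c, b), pair(g(g(c, b), m(b, b, b)), b)))   [R5 at 2.1.2]
3. pair(pair(c, pair(c, b)), pair(pair(c, b), pair(g(g(c, b), m(b, b, b)), b)))  →  pair(pair(c, pair(c, b)), pair(pair(c, b), pair(g(c, m(b, b, b)), b)))   [R1 at 2.2.1.1]
4. pair(pair(c, pair(c, b)), pair(pair(c, b), pair(g(c, m(b, b, b)), b)))  →  pair(pair(c, pair(c, b)), pair(pair(c, b), pair(g(c, b), b)))   [R5 at 2.2.1.2]
5. pair(pair(c, pair(c, b)), pair(pair(c, b), pair(g(c, b), b)))  →  pair(pair(c, pair(c, b)), pair(pair(c, b), pair(c, b)))   [R1 at 2.2.1]

Reduce t₂ = pair(pair(pair(m(pair(b, b), m(c, b, pair(c, b)), m(pair(pair(b, g(c, b)), c), b, b)), pair(c, b)), b), pair(pair(pair(b, b), pair(c, c)), pair(b, b))):
1. pair(pair(pair(m(pair(b, b), m(c, b, pair(c, b)), m(pair(pair(b, g(c, b)), c), b, b)), pair(c, b)), b), pair(pair(pair(b, b), pair(c, c)), pair(b, b)))  →  pair(pair(pair(m(pair(b, b), b, m(pair(pair(b, g(c, b)), c), b, b)), pair(c, b)), b), pair(pair(pair(b, b), pair(c, c)), pair(b, b)))   [R5 at 1.1.1.2]
2. pair(pair(pair(m(pair(b, b), b, m(pair(pair(b, g(c, b)), c), b, b)), pair(c, b)), b), pair(pair(pair(b, b), pair(c, c)), pair(b, b)))  →  pair(pair(pair(b, pair(c, b)), b), pair(pair(pair(b, b), pair(c, c)), pair(b, b)))   [R5 at 1.1.1]

no — NF(t₁) = pair(pair(c, pair(c, b)), pair(pair(c, b), pair(c, b))), NF(t₂) = pair(pair(pair(b, pair(c, b)), b), pair(pair(pair(b, b), pair(c, c)), pair(b, b)))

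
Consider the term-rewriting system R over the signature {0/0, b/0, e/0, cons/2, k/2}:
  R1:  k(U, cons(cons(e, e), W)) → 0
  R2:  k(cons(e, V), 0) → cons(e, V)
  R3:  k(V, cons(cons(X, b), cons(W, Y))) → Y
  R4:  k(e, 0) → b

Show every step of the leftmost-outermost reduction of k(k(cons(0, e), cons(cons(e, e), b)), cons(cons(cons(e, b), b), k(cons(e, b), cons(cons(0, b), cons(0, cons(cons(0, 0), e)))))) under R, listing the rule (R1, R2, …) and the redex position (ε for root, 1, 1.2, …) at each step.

e

1. k(k(cons(0, e), cons(cons(e, e), b)), cons(cons(cons(e, b), b), k(cons(e, b), cons(cons(0, b), cons(0, cons(cons(0, 0), e))))))  →  k(0, cons(cons(cons(e, b), b), k(cons(e, b), cons(cons(0, b), cons(0, cons(cons(0, 0), e))))))   [R1 at 1]
2. k(0, cons(cons(cons(e, b), b), k(cons(e, b), cons(cons(0, b), cons(0, cons(cons(0, 0), e))))))  →  k(0, cons(cons(cons(e, b), b), cons(cons(0, 0), e)))   [R3 at 2.2]
3. k(0, cons(cons(cons(e, b), b), cons(cons(0, 0), e)))  →  e   [R3 at ε]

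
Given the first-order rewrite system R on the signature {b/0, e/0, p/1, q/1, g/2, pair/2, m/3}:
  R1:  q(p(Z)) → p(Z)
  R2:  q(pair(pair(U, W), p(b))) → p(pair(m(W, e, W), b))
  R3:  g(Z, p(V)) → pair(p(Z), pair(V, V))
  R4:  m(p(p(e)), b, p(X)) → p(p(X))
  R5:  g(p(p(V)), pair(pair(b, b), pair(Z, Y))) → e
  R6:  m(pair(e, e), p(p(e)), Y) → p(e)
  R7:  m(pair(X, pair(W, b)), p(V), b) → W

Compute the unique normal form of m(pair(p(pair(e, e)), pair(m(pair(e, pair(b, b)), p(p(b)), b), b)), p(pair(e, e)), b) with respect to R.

b

1. m(pair(p(pair(e, e)), pair(m(pair(e, pair(b, b)), p(p(b)), b), b)), p(pair(e, e)), b)  →  m(pair(e, pair(b, b)), p(p(b)), b)   [R7 at ε]
2. m(pair(e, pair(b, b)), p(p(b)), b)  →  b   [R7 at ε]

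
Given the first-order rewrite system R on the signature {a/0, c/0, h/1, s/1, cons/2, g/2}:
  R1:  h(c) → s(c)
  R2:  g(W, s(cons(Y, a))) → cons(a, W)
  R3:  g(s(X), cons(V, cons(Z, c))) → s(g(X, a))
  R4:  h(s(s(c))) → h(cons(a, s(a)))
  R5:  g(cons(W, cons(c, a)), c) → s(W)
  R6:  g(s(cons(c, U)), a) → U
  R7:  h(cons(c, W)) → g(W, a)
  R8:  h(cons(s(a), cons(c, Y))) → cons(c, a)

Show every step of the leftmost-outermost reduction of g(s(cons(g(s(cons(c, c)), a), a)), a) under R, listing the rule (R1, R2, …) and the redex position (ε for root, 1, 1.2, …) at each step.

a

1. g(s(cons(g(s(cons(c, c)), a), a)), a)  →  g(s(cons(c, a)), a)   [R6 at 1.1.1]
2. g(s(cons(c, a)), a)  →  a   [R6 at ε]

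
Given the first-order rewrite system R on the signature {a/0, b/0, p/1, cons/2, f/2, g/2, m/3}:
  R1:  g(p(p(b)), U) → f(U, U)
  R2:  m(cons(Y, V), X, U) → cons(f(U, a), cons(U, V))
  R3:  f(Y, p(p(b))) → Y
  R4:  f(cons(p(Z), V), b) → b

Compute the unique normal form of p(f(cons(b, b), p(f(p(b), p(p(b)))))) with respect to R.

1. p(f(cons(b, b), p(f(p(b), p(p(b))))))  →  p(f(cons(b, b), p(p(b))))   [R3 at 1.2.1]
2. p(f(cons(b, b), p(p(b))))  →  p(cons(b, b))   [R3 at 1]

p(cons(b, b))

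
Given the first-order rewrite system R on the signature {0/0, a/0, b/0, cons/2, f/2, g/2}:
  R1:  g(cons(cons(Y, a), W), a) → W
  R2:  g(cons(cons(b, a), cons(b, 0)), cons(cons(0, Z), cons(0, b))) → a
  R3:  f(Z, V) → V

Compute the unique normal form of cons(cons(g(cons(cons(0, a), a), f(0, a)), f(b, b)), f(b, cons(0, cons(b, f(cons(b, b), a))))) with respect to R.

1. cons(cons(g(cons(cons(0, a), a), f(0, a)), f(b, b)), f(b, cons(0, cons(b, f(cons(b, b), a)))))  →  cons(cons(g(cons(cons(0, a), a), a), f(b, b)), f(b, cons(0, cons(b, f(cons(b, b), a)))))   [R3 at 1.1.2]
2. cons(cons(g(cons(cons(0, a), a), a), f(b, b)), f(b, cons(0, cons(b, f(cons(b, b), a)))))  →  cons(cons(a, f(b, b)), f(b, cons(0, cons(b, f(cons(b, b), a)))))   [R1 at 1.1]
3. cons(cons(a, f(b, b)), f(b, cons(0, cons(b, f(cons(b, b), a)))))  →  cons(cons(a, b), f(b, cons(0, cons(b, f(cons(b, b), a)))))   [R3 at 1.2]
4. cons(cons(a, b), f(b, cons(0, cons(b, f(cons(b, b), a)))))  →  cons(cons(a, b), cons(0, cons(b, f(cons(b, b), a))))   [R3 at 2]
5. cons(cons(a, b), cons(0, cons(b, f(cons(b, b), a))))  →  cons(cons(a, b), cons(0, cons(b, a)))   [R3 at 2.2.2]

cons(cons(a, b), cons(0, cons(b, a)))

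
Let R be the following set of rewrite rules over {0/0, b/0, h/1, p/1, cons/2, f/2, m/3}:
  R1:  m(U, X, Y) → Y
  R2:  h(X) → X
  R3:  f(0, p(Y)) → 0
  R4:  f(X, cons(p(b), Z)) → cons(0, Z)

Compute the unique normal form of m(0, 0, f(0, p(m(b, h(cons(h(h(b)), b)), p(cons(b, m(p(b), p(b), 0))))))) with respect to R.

1. m(0, 0, f(0, p(m(b, h(cons(h(h(b)), b)), p(cons(b, m(p(b), p(b), 0)))))))  →  f(0, p(m(b, h(cons(h(h(b)), b)), p(cons(b, m(p(b), p(b), 0))))))   [R1 at ε]
2. f(0, p(m(b, h(cons(h(h(b)), b)), p(cons(b, m(p(b), p(b), 0))))))  →  0   [R3 at ε]

0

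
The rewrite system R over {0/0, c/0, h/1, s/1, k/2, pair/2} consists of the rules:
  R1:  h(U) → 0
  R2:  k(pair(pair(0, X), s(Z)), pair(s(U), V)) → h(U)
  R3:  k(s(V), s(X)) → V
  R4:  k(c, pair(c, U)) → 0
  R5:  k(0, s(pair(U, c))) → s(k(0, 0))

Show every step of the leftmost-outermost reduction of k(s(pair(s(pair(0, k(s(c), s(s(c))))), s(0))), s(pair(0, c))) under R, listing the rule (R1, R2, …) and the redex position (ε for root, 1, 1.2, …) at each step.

1. k(s(pair(s(pair(0, k(s(c), s(s(c))))), s(0))), s(pair(0, c)))  →  pair(s(pair(0, k(s(c), s(s(c))))), s(0))   [R3 at ε]
2. pair(s(pair(0, k(s(c), s(s(c))))), s(0))  →  pair(s(pair(0, c)), s(0))   [R3 at 1.1.2]

pair(s(pair(0, c)), s(0))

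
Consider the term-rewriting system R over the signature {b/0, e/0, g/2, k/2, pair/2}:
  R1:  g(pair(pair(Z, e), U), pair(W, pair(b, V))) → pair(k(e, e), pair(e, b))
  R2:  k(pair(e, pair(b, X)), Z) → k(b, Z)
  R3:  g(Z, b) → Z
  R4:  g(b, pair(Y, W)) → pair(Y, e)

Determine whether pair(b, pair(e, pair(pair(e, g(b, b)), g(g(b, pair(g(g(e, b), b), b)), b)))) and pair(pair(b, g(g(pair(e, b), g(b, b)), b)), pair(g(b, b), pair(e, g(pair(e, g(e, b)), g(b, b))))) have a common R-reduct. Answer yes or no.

no — NF(t₁) = pair(b, pair(e, pair(pair(e, b), pair(e, e)))), NF(t₂) = pair(pair(b, pair(e, b)), pair(b, pair(e, pair(e, e))))

Reduce t₁ = pair(b, pair(e, pair(pair(e, g(b, b)), g(g(b, pair(g(g(e, b), b), b)), b)))):
1. pair(b, pair(e, pair(pair(e, g(b, b)), g(g(b, pair(g(g(e, b), b), b)), b))))  →  pair(b, pair(e, pair(pair(e, b), g(g(b, pair(g(g(e, b), b), b)), b))))   [R3 at 2.2.1.2]
2. pair(b, pair(e, pair(pair(e, b), g(g(b, pair(g(g(e, b), b), b)), b))))  →  pair(b, pair(e, pair(pair(e, b), g(b, pair(g(g(e, b), b), b)))))   [R3 at 2.2.2]
3. pair(b, pair(e, pair(pair(e, b), g(b, pair(g(g(e, b), b), b)))))  →  pair(b, pair(e, pair(pair(e, b), pair(g(g(e, b), b), e))))   [R4 at 2.2.2]
4. pair(b, pair(e, pair(pair(e, b), pair(g(g(e, b), b), e))))  →  pair(b, pair(e, pair(pair(e, b), pair(g(e, b), e))))   [R3 at 2.2.2.1]
5. pair(b, pair(e, pair(pair(e, b), pair(g(e, b), e))))  →  pair(b, pair(e, pair(pair(e, b), pair(e, e))))   [R3 at 2.2.2.1]

Reduce t₂ = pair(pair(b, g(g(pair(e, b), g(b, b)), b)), pair(g(b, b), pair(e, g(pair(e, g(e, b)), g(b, b))))):
1. pair(pair(b, g(g(pair(e, b), g(b, b)), b)), pair(g(b, b), pair(e, g(pair(e, g(e, b)), g(b, b)))))  →  pair(pair(b, g(pair(e, b), g(b, b))), pair(g(b, b), pair(e, g(pair(e, g(e, b)), g(b, b)))))   [R3 at 1.2]
2. pair(pair(b, g(pair(e, b), g(b, b))), pair(g(b, b), pair(e, g(pair(e, g(e, b)), g(b, b)))))  →  pair(pair(b, g(pair(e, b), b)), pair(g(b, b), pair(e, g(pair(e, g(e, b)), g(b, b)))))   [R3 at 1.2.2]
3. pair(pair(b, g(pair(e, b), b)), pair(g(b, b), pair(e, g(pair(e, g(e, b)), g(b, b)))))  →  pair(pair(b, pair(e, b)), pair(g(b, b), pair(e, g(pair(e, g(e, b)), g(b, b)))))   [R3 at 1.2]
4. pair(pair(b, pair(e, b)), pair(g(b, b), pair(e, g(pair(e, g(e, b)), g(b, b)))))  →  pair(pair(b, pair(e, b)), pair(b, pair(e, g(pair(e, g(e, b)), g(b, b)))))   [R3 at 2.1]
5. pair(pair(b, pair(e, b)), pair(b, pair(e, g(pair(e, g(e, b)), g(b, b)))))  →  pair(pair(b, pair(e, b)), pair(b, pair(e, g(pair(e, e), g(b, b)))))   [R3 at 2.2.2.1.2]
6. pair(pair(b, pair(e, b)), pair(b, pair(e, g(pair(e, e), g(b, b)))))  →  pair(pair(b, pair(e, b)), pair(b, pair(e, g(pair(e, e), b))))   [R3 at 2.2.2.2]
7. pair(pair(b, pair(e, b)), pair(b, pair(e, g(pair(e, e), b))))  →  pair(pair(b, pair(e, b)), pair(b, pair(e, pair(e, e))))   [R3 at 2.2.2]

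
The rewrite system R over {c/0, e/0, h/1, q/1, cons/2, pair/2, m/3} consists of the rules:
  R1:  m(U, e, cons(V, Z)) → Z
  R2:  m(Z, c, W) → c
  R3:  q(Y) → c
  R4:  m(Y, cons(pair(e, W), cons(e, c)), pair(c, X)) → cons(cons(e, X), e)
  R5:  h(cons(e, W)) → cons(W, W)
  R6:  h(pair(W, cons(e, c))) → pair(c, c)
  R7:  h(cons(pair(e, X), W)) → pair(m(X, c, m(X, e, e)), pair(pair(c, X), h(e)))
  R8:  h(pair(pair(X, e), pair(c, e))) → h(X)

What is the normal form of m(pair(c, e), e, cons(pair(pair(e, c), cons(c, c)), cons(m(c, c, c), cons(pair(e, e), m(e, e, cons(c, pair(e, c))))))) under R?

1. m(pair(c, e), e, cons(pair(pair(e, c), cons(c, c)), cons(m(c, c, c), cons(pair(e, e), m(e, e, cons(c, pair(e, c)))))))  →  cons(m(c, c, c), cons(pair(e, e), m(e, e, cons(c, pair(e, c)))))   [R1 at ε]
2. cons(m(c, c, c), cons(pair(e, e), m(e, e, cons(c, pair(e, c)))))  →  cons(c, cons(pair(e, e), m(e, e, cons(c, pair(e, c)))))   [R2 at 1]
3. cons(c, cons(pair(e, e), m(e, e, cons(c, pair(e, c)))))  →  cons(c, cons(pair(e, e), pair(e, c)))   [R1 at 2.2]

cons(c, cons(pair(e, e), pair(e, c)))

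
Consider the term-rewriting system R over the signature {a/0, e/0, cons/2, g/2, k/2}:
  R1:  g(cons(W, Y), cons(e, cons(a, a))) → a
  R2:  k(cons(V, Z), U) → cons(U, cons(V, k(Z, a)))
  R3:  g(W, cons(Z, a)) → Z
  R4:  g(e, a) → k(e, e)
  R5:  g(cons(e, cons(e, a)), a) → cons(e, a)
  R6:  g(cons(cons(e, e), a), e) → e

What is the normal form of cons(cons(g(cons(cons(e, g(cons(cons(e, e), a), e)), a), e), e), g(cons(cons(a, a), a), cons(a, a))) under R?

cons(cons(e, e), a)

1. cons(cons(g(cons(cons(e, g(cons(cons(e, e), a), e)), a), e), e), g(cons(cons(a, a), a), cons(a, a)))  →  cons(cons(g(cons(cons(e, e), a), e), e), g(cons(cons(a, a), a), cons(a, a)))   [R6 at 1.1.1.1.2]
2. cons(cons(g(cons(cons(e, e), a), e), e), g(cons(cons(a, a), a), cons(a, a)))  →  cons(cons(e, e), g(cons(cons(a, a), a), cons(a, a)))   [R6 at 1.1]
3. cons(cons(e, e), g(cons(cons(a, a), a), cons(a, a)))  →  cons(cons(e, e), a)   [R3 at 2]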